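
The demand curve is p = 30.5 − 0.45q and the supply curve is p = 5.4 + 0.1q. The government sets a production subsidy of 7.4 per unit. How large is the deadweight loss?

49.78

Competitive equilibrium: 30.5 − 0.45q = 5.4 + 0.1q → q* = 45.6364, p* = 9.9636.
The subsidy lowers effective supply by 7.4: p = 0.1q − 2.
New quantity: 30.5 − 0.45q = 0.1q − 2 → q' = 59.0909.
Overproduction Δq = 59.0909 − 45.6364 = 13.4545; wedge = subsidy = 7.4.
Deadweight loss = ½ × 13.4545 × 7.4 = 49.78.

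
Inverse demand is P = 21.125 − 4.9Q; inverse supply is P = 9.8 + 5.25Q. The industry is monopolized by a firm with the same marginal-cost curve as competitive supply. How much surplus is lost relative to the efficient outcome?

Competitive equilibrium: 21.125 − 4.9Q = 9.8 + 5.25Q → Q* = 1.1158, P* = 15.6578.
Marginal revenue: MR = 21.125 − 9.8Q. Set MR = MC: 21.125 − 9.8Q = 9.8 + 5.25Q → Q_m = 0.7525.
Price P_m = 21.125 − 4.9·0.7525 = 17.4378; MC(Q_m) = 9.8 + 5.25·0.7525 = 13.7506.
Competitive Q* = 1.1158, so ΔQ = 0.3633; wedge = 17.4378 − 13.7506 = 3.6872.
Welfare loss = ½ × 0.3633 × 3.6872 = 0.67.

0.67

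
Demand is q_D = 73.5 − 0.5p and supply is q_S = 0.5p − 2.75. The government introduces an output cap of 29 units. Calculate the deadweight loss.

In inverse form: demand p = 147 − 2q, supply p = 5.5 + 2q.
Competitive equilibrium: 147 − 2q = 5.5 + 2q → q* = 35.375, p* = 76.25.
At q = 29: demand price = 147 − 2·29 = 89; supply price = 5.5 + 2·29 = 63.5.
Δq = 35.375 − 29 = 6.375; wedge = 89 − 63.5 = 25.5.
Welfare loss = ½ × 6.375 × 25.5 = 81.28.

81.28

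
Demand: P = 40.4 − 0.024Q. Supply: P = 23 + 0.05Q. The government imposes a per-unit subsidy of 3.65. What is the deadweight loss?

Competitive equilibrium: 40.4 − 0.024Q = 23 + 0.05Q → Q* = 235.1351, P* = 34.7568.
The subsidy lowers effective supply by 3.65: P = 19.35 + 0.05Q.
New quantity: 40.4 − 0.024Q = 19.35 + 0.05Q → Q' = 284.4595.
Overproduction ΔQ = 284.4595 − 235.1351 = 49.3244; wedge = subsidy = 3.65.
DWL = ½ × 49.3244 × 3.65 = 90.02.

90.02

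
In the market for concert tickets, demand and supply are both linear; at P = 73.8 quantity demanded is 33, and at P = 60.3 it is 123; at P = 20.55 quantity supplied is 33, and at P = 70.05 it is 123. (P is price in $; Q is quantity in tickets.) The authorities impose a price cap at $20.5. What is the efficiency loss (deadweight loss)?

Demand slope = (60.3 − 73.8)/(123 − 33) = −0.15, so P = 78.75 − 0.15Q.
Supply slope = (70.05 − 20.55)/(123 − 33) = 0.55, so P = 2.4 + 0.55Q.
Competitive equilibrium: 78.75 − 0.15Q = 2.4 + 0.55Q → Q* = 109.07143, P* = 62.38929.
At the ceiling P = 20.5, quantity supplied = (20.5 − 2.4)/0.55 = 32.90909.
Willingness to pay at Q' = 32.90909: 78.75 − 0.15·32.90909 = 73.81364.
ΔQ = 109.07143 − 32.90909 = 76.16234; wedge = 73.81364 − 20.5 = 53.31364.
Welfare loss = ½ × 76.16234 × 53.31364 = $2030.25.

$2030.25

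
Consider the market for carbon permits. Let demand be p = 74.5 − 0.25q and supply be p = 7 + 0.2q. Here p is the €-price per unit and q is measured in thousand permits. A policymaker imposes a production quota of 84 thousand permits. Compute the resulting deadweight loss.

Competitive equilibrium: 74.5 − 0.25q = 7 + 0.2q → q* = 150, p* = 37.
At q = 84: demand price = 74.5 − 0.25·84 = 53.5; supply price = 7 + 0.2·84 = 23.8.
Δq = 150 − 84 = 66; wedge = 53.5 − 23.8 = 29.7.
Welfare loss = ½ × 66 × 29.7 = €980.10 thousand.

€980.10 thousand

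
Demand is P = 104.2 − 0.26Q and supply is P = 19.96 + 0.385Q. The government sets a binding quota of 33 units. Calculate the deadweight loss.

Competitive equilibrium: 104.2 − 0.26Q = 19.96 + 0.385Q → Q* = 130.6047, P* = 70.2428.
At Q = 33: demand price = 104.2 − 0.26·33 = 95.62; supply price = 19.96 + 0.385·33 = 32.665.
ΔQ = 130.6047 − 33 = 97.6047; wedge = 95.62 − 32.665 = 62.955.
Deadweight loss = ½ × 97.6047 × 62.955 = 3072.35.

3072.35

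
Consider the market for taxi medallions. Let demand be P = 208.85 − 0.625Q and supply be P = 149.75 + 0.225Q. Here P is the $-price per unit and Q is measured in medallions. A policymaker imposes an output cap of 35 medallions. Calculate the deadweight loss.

Competitive equilibrium: 208.85 − 0.625Q = 149.75 + 0.225Q → Q* = 69.5294, P* = 165.3941.
At Q = 35: demand price = 208.85 − 0.625·35 = 186.975; supply price = 149.75 + 0.225·35 = 157.625.
ΔQ = 69.5294 − 35 = 34.5294; wedge = 186.975 − 157.625 = 29.35.
Welfare loss = ½ × 34.5294 × 29.35 = $506.72.

$506.72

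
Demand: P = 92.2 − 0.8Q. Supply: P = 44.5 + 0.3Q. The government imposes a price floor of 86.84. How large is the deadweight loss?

Competitive equilibrium: 92.2 − 0.8Q = 44.5 + 0.3Q → Q* = 43.3636, P* = 57.5091.
At the floor P = 86.84, quantity demanded = (92.2 − 86.84)/0.8 = 6.7.
Sellers' marginal cost at Q' = 6.7: 44.5 + 0.3·6.7 = 46.51.
ΔQ = 43.3636 − 6.7 = 36.6636; wedge = 86.84 − 46.51 = 40.33.
Welfare loss = ½ × 36.6636 × 40.33 = 739.32.

739.32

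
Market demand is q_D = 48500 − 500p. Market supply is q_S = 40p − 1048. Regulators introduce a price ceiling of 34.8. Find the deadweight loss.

70069

In inverse form: demand p = 97 − 0.002q, supply p = 26.2 + 0.025q.
Competitive equilibrium: 97 − 0.002q = 26.2 + 0.025q → q* = 2622.2222, p* = 91.7556.
At the ceiling p = 34.8, quantity supplied = (34.8 − 26.2)/0.025 = 344.
Willingness to pay at q' = 344: 97 − 0.002·344 = 96.312.
Δq = 2622.2222 − 344 = 2278.2222; wedge = 96.312 − 34.8 = 61.512.
Deadweight loss = ½ × 2278.2222 × 61.512 = 70069.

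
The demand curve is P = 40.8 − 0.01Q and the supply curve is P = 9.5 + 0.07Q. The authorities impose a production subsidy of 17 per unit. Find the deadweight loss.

Competitive equilibrium: 40.8 − 0.01Q = 9.5 + 0.07Q → Q* = 391.25, P* = 36.8875.
The subsidy lowers effective supply by 17: P = 0.07Q − 7.5.
New quantity: 40.8 − 0.01Q = 0.07Q − 7.5 → Q' = 603.75.
Overproduction ΔQ = 603.75 − 391.25 = 212.5; wedge = subsidy = 17.
Welfare loss = ½ × 212.5 × 17 = 1806.25.

1806.25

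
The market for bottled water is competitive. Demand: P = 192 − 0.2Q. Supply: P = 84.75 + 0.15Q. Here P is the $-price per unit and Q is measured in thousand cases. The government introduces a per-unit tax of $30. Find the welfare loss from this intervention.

Competitive equilibrium: 192 − 0.2Q = 84.75 + 0.15Q → Q* = 306.4286, P* = 130.7143.
With the tax, the buyer price exceeds the seller price by 30: (192 − 0.2Q) − (84.75 + 0.15Q) = 30 → Q' = 220.7143.
ΔQ = 306.4286 − 220.7143 = 85.7143; the wedge equals the tax, 30.
Deadweight loss = ½ × 85.7143 × 30 = $1285.71 thousand.

$1285.71 thousand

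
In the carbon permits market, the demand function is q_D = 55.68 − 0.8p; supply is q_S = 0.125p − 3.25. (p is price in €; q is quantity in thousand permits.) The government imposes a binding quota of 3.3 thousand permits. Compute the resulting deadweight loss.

€9.24 thousand

In inverse form: demand p = 69.6 − 1.25q, supply p = 26 + 8q.
Competitive equilibrium: 69.6 − 1.25q = 26 + 8q → q* = 4.7135, p* = 63.7081.
At q = 3.3: demand price = 69.6 − 1.25·3.3 = 65.475; supply price = 26 + 8·3.3 = 52.4.
Δq = 4.7135 − 3.3 = 1.4135; wedge = 65.475 − 52.4 = 13.075.
Deadweight loss = ½ × 1.4135 × 13.075 = €9.24 thousand.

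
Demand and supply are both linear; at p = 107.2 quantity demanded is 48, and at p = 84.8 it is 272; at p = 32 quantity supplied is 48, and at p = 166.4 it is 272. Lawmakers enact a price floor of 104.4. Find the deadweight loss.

2208.11

Demand slope = (84.8 − 107.2)/(272 − 48) = −0.1, so p = 112 − 0.1q.
Supply slope = (166.4 − 32)/(272 − 48) = 0.6, so p = 3.2 + 0.6q.
Competitive equilibrium: 112 − 0.1q = 3.2 + 0.6q → q* = 155.42857, p* = 96.45714.
At the floor p = 104.4, quantity demanded = (112 − 104.4)/0.1 = 76.
Sellers' marginal cost at q' = 76: 3.2 + 0.6·76 = 48.8.
Δq = 155.42857 − 76 = 79.42857; wedge = 104.4 − 48.8 = 55.6.
The triangle = ½ × 79.42857 × 55.6 = 2208.11.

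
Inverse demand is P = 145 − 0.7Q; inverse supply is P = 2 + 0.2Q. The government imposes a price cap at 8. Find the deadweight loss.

Competitive equilibrium: 145 − 0.7Q = 2 + 0.2Q → Q* = 158.8889, P* = 33.7778.
At the ceiling P = 8, quantity supplied = (8 − 2)/0.2 = 30.
Willingness to pay at Q' = 30: 145 − 0.7·30 = 124.
ΔQ = 158.8889 − 30 = 128.8889; wedge = 124 − 8 = 116.
DWL = ½ × 128.8889 × 116 = 7475.56.

7475.56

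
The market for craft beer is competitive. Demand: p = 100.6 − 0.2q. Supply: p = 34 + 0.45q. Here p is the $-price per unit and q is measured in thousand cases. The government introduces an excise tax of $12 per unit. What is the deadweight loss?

$110.77 thousand

Competitive equilibrium: 100.6 − 0.2q = 34 + 0.45q → q* = 102.4615, p* = 80.1077.
With the tax, the buyer price exceeds the seller price by 12: (100.6 − 0.2q) − (34 + 0.45q) = 12 → q' = 84.
Δq = 102.4615 − 84 = 18.4615; the wedge equals the tax, 12.
The triangle = ½ × 18.4615 × 12 = $110.77 thousand.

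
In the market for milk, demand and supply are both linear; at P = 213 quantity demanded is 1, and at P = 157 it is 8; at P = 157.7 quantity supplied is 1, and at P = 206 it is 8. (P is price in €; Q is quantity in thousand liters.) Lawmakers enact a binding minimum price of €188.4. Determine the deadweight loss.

€3.02 thousand

Demand slope = (157 − 213)/(8 − 1) = −8, so P = 221 − 8Q.
Supply slope = (206 − 157.7)/(8 − 1) = 6.9, so P = 150.8 + 6.9Q.
Competitive equilibrium: 221 − 8Q = 150.8 + 6.9Q → Q* = 4.7114, P* = 183.3087.
At the floor P = 188.4, quantity demanded = (221 − 188.4)/8 = 4.075.
Sellers' marginal cost at Q' = 4.075: 150.8 + 6.9·4.075 = 178.9175.
ΔQ = 4.7114 − 4.075 = 0.6364; wedge = 188.4 − 178.9175 = 9.4825.
The triangle = ½ × 0.6364 × 9.4825 = €3.02 thousand.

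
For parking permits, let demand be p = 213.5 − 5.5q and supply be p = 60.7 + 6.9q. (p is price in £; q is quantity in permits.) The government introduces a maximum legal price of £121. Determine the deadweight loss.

£79.61

Competitive equilibrium: 213.5 − 5.5q = 60.7 + 6.9q → q* = 12.32258, p* = 145.72581.
At the ceiling p = 121, quantity supplied = (121 − 60.7)/6.9 = 8.73913.
Willingness to pay at q' = 8.73913: 213.5 − 5.5·8.73913 = 165.43479.
Δq = 12.32258 − 8.73913 = 3.58345; wedge = 165.43479 − 121 = 44.43479.
Welfare loss = ½ × 3.58345 × 44.43479 = £79.61.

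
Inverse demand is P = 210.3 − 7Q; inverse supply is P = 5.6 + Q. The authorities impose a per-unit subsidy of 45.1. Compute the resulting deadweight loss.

Competitive equilibrium: 210.3 − 7Q = 5.6 + Q → Q* = 25.5875, P* = 31.1875.
The subsidy lowers effective supply by 45.1: P = Q − 39.5.
New quantity: 210.3 − 7Q = Q − 39.5 → Q' = 31.225.
Overproduction ΔQ = 31.225 − 25.5875 = 5.6375; wedge = subsidy = 45.1.
Deadweight loss = ½ × 5.6375 × 45.1 = 127.13.

127.13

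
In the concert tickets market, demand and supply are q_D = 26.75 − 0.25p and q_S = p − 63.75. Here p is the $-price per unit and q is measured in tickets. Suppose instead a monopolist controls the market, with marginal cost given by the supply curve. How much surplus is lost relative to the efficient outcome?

In inverse form: demand p = 107 − 4q, supply p = 63.75 + q.
Competitive equilibrium: 107 − 4q = 63.75 + q → q* = 8.65, p* = 72.4.
Marginal revenue: MR = 107 − 8q. Set MR = MC: 107 − 8q = 63.75 + q → q_m = 4.8056.
Price p_m = 107 − 4·4.8056 = 87.7776; MC(q_m) = 63.75 + 1·4.8056 = 68.5556.
Competitive q* = 8.65, so Δq = 3.8444; wedge = 87.7776 − 68.5556 = 19.222.
DWL = ½ × 3.8444 × 19.222 = $36.95.

$36.95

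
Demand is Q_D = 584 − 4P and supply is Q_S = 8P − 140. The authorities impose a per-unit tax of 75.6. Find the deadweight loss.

In inverse form: demand P = 146 − 0.25Q, supply P = 17.5 + 0.125Q.
Competitive equilibrium: 146 − 0.25Q = 17.5 + 0.125Q → Q* = 342.6667, P* = 60.3333.
With the tax, the buyer price exceeds the seller price by 75.6: (146 − 0.25Q) − (17.5 + 0.125Q) = 75.6 → Q' = 141.0667.
ΔQ = 342.6667 − 141.0667 = 201.6; the wedge equals the tax, 75.6.
DWL = ½ × 201.6 × 75.6 = 7620.48.

7620.48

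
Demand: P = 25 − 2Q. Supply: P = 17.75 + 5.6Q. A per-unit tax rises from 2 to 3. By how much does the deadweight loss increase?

Competitive equilibrium: 25 − 2Q = 17.75 + 5.6Q → Q* = 0.9539, P* = 23.0921.
For a per-unit tax t: ΔQ = t/7.6, so DWL = ½·t·(t/7.6) = t²/15.2.
At t = 2: DWL = 0.263. At t = 3: DWL = 0.592.
Increase = 0.592 − 0.263 = 0.33.

0.33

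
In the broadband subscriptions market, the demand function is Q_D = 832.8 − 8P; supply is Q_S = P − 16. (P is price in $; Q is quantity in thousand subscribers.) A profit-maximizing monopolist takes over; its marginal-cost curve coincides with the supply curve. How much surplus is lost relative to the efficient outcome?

In inverse form: demand P = 104.1 − 0.125Q, supply P = 16 + Q.
Competitive equilibrium: 104.1 − 0.125Q = 16 + Q → Q* = 78.3111, P* = 94.3111.
Marginal revenue: MR = 104.1 − 0.25Q. Set MR = MC: 104.1 − 0.25Q = 16 + Q → Q_m = 70.48.
Price P_m = 104.1 − 0.125·70.48 = 95.29; MC(Q_m) = 16 + 1·70.48 = 86.48.
Competitive Q* = 78.3111, so ΔQ = 7.8311; wedge = 95.29 − 86.48 = 8.81.
Deadweight loss = ½ × 7.8311 × 8.81 = $34.50 thousand.

$34.50 thousand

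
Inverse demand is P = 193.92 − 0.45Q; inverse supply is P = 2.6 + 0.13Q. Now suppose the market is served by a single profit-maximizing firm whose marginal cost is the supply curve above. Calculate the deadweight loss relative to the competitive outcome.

Competitive equilibrium: 193.92 − 0.45Q = 2.6 + 0.13Q → Q* = 329.8621, P* = 45.4821.
Marginal revenue: MR = 193.92 − 0.9Q. Set MR = MC: 193.92 − 0.9Q = 2.6 + 0.13Q → Q_m = 185.7476.
Price P_m = 193.92 − 0.45·185.7476 = 110.3336; MC(Q_m) = 2.6 + 0.13·185.7476 = 26.7472.
Competitive Q* = 329.8621, so ΔQ = 144.1145; wedge = 110.3336 − 26.7472 = 83.5864.
Deadweight loss = ½ × 144.1145 × 83.5864 = 6023.01.

6023.01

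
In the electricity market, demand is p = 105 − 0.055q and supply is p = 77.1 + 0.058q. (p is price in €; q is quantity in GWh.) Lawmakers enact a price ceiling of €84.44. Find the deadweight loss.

Competitive equilibrium: 105 − 0.055q = 77.1 + 0.058q → q* = 246.9027, p* = 91.4204.
At the ceiling p = 84.44, quantity supplied = (84.44 − 77.1)/0.058 = 126.5517.
Willingness to pay at q' = 126.5517: 105 − 0.055·126.5517 = 98.0397.
Δq = 246.9027 − 126.5517 = 120.351; wedge = 98.0397 − 84.44 = 13.5997.
DWL = ½ × 120.351 × 13.5997 = €818.37.

€818.37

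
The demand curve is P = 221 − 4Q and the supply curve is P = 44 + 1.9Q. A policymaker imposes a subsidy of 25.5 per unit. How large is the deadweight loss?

Competitive equilibrium: 221 − 4Q = 44 + 1.9Q → Q* = 30, P* = 101.
The subsidy lowers effective supply by 25.5: P = 18.5 + 1.9Q.
New quantity: 221 − 4Q = 18.5 + 1.9Q → Q' = 34.322.
Overproduction ΔQ = 34.322 − 30 = 4.322; wedge = subsidy = 25.5.
Welfare loss = ½ × 4.322 × 25.5 = 55.11.

55.11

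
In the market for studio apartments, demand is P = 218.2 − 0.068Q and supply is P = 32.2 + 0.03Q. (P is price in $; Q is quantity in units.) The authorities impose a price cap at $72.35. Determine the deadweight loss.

$15345.87

Competitive equilibrium: 218.2 − 0.068Q = 32.2 + 0.03Q → Q* = 1897.9592, P* = 89.1388.
At the ceiling P = 72.35, quantity supplied = (72.35 − 32.2)/0.03 = 1338.3333.
Willingness to pay at Q' = 1338.3333: 218.2 − 0.068·1338.3333 = 127.1933.
ΔQ = 1897.9592 − 1338.3333 = 559.6259; wedge = 127.1933 − 72.35 = 54.8433.
The triangle = ½ × 559.6259 × 54.8433 = $15345.87.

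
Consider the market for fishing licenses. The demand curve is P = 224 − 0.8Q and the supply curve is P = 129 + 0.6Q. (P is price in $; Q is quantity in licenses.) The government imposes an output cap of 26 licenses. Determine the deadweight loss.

$1226.41

Competitive equilibrium: 224 − 0.8Q = 129 + 0.6Q → Q* = 67.8571, P* = 169.7143.
At Q = 26: demand price = 224 − 0.8·26 = 203.2; supply price = 129 + 0.6·26 = 144.6.
ΔQ = 67.8571 − 26 = 41.8571; wedge = 203.2 − 144.6 = 58.6.
Deadweight loss = ½ × 41.8571 × 58.6 = $1226.41.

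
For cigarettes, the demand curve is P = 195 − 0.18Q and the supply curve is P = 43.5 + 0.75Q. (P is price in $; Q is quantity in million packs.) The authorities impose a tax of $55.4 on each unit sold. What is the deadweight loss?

Competitive equilibrium: 195 − 0.18Q = 43.5 + 0.75Q → Q* = 162.9032, P* = 165.6774.
With the tax, the buyer price exceeds the seller price by 55.4: (195 − 0.18Q) − (43.5 + 0.75Q) = 55.4 → Q' = 103.3333.
ΔQ = 162.9032 − 103.3333 = 59.5699; the wedge equals the tax, 55.4.
Welfare loss = ½ × 59.5699 × 55.4 = $1650.09 million.

$1650.09 million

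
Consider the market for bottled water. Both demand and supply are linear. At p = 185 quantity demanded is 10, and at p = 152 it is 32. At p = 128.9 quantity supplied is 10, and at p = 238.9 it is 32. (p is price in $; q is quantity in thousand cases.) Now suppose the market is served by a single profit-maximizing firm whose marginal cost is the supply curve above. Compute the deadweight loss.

Demand slope = (152 − 185)/(32 − 10) = −1.5, so p = 200 − 1.5q.
Supply slope = (238.9 − 128.9)/(32 − 10) = 5, so p = 78.9 + 5q.
Competitive equilibrium: 200 − 1.5q = 78.9 + 5q → q* = 18.6308, p* = 172.0538.
Marginal revenue: MR = 200 − 3q. Set MR = MC: 200 − 3q = 78.9 + 5q → q_m = 15.1375.
Price p_m = 200 − 1.5·15.1375 = 177.2938; MC(q_m) = 78.9 + 5·15.1375 = 154.5875.
Competitive q* = 18.6308, so Δq = 3.4933; wedge = 177.2938 − 154.5875 = 22.7063.
Deadweight loss = ½ × 3.4933 × 22.7063 = $39.66 thousand.

$39.66 thousand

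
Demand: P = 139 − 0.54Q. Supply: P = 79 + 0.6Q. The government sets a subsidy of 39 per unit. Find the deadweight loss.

667.11

Competitive equilibrium: 139 − 0.54Q = 79 + 0.6Q → Q* = 52.63158, P* = 110.57895.
The subsidy lowers effective supply by 39: P = 40 + 0.6Q.
New quantity: 139 − 0.54Q = 40 + 0.6Q → Q' = 86.84211.
Overproduction ΔQ = 86.84211 − 52.63158 = 34.21053; wedge = subsidy = 39.
Welfare loss = ½ × 34.21053 × 39 = 667.11.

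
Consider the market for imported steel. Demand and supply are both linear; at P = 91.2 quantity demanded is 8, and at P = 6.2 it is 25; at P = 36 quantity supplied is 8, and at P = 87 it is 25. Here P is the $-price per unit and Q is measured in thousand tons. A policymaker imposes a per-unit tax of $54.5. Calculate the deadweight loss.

$185.64 thousand

Demand slope = (6.2 − 91.2)/(25 − 8) = −5, so P = 131.2 − 5Q.
Supply slope = (87 − 36)/(25 − 8) = 3, so P = 12 + 3Q.
Competitive equilibrium: 131.2 − 5Q = 12 + 3Q → Q* = 14.9, P* = 56.7.
With the tax, the buyer price exceeds the seller price by 54.5: (131.2 − 5Q) − (12 + 3Q) = 54.5 → Q' = 8.0875.
ΔQ = 14.9 − 8.0875 = 6.8125; the wedge equals the tax, 54.5.
Welfare loss = ½ × 6.8125 × 54.5 = $185.64 thousand.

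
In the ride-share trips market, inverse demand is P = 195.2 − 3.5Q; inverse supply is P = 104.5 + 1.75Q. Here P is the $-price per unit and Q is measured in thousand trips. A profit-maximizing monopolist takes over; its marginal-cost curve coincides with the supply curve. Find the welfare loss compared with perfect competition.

Competitive equilibrium: 195.2 − 3.5Q = 104.5 + 1.75Q → Q* = 17.2762, P* = 134.7333.
Marginal revenue: MR = 195.2 − 7Q. Set MR = MC: 195.2 − 7Q = 104.5 + 1.75Q → Q_m = 10.3657.
Price P_m = 195.2 − 3.5·10.3657 = 158.9201; MC(Q_m) = 104.5 + 1.75·10.3657 = 122.64.
Competitive Q* = 17.2762, so ΔQ = 6.9105; wedge = 158.9201 − 122.64 = 36.2801.
The triangle = ½ × 6.9105 × 36.2801 = $125.36 thousand.

$125.36 thousand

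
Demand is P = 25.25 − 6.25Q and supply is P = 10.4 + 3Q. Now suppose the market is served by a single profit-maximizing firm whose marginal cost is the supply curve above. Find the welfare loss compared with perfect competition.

1.94

Competitive equilibrium: 25.25 − 6.25Q = 10.4 + 3Q → Q* = 1.6054, P* = 15.2162.
Marginal revenue: MR = 25.25 − 12.5Q. Set MR = MC: 25.25 − 12.5Q = 10.4 + 3Q → Q_m = 0.9581.
Price P_m = 25.25 − 6.25·0.9581 = 19.2619; MC(Q_m) = 10.4 + 3·0.9581 = 13.2743.
Competitive Q* = 1.6054, so ΔQ = 0.6473; wedge = 19.2619 − 13.2743 = 5.9876.
The triangle = ½ × 0.6473 × 5.9876 = 1.94.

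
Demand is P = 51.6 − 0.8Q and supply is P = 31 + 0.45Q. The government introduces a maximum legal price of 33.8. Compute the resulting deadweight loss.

Competitive equilibrium: 51.6 − 0.8Q = 31 + 0.45Q → Q* = 16.48, P* = 38.416.
At the ceiling P = 33.8, quantity supplied = (33.8 − 31)/0.45 = 6.2222.
Willingness to pay at Q' = 6.2222: 51.6 − 0.8·6.2222 = 46.6222.
ΔQ = 16.48 − 6.2222 = 10.2578; wedge = 46.6222 − 33.8 = 12.8222.
Welfare loss = ½ × 10.2578 × 12.8222 = 65.76.

65.76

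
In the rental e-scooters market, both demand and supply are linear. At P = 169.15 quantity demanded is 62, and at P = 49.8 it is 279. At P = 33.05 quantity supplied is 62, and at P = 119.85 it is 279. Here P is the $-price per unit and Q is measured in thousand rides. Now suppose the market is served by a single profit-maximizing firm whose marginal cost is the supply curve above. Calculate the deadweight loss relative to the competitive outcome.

Demand slope = (49.8 − 169.15)/(279 − 62) = −0.55, so P = 203.25 − 0.55Q.
Supply slope = (119.85 − 33.05)/(279 − 62) = 0.4, so P = 8.25 + 0.4Q.
Competitive equilibrium: 203.25 − 0.55Q = 8.25 + 0.4Q → Q* = 205.2632, P* = 90.3553.
Marginal revenue: MR = 203.25 − 1.1Q. Set MR = MC: 203.25 − 1.1Q = 8.25 + 0.4Q → Q_m = 130.
Price P_m = 203.25 − 0.55·130 = 131.75; MC(Q_m) = 8.25 + 0.4·130 = 60.25.
Competitive Q* = 205.2632, so ΔQ = 75.2632; wedge = 131.75 − 60.25 = 71.5.
Deadweight loss = ½ × 75.2632 × 71.5 = $2690.66 thousand.

$2690.66 thousand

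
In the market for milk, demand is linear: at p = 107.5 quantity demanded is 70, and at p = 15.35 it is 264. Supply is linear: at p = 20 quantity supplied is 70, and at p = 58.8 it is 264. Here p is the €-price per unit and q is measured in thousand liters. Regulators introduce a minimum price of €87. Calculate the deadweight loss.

Demand slope = (15.35 − 107.5)/(264 − 70) = −0.475, so p = 140.75 − 0.475q.
Supply slope = (58.8 − 20)/(264 − 70) = 0.2, so p = 6 + 0.2q.
Competitive equilibrium: 140.75 − 0.475q = 6 + 0.2q → q* = 199.6296, p* = 45.9259.
At the floor p = 87, quantity demanded = (140.75 − 87)/0.475 = 113.1579.
Sellers' marginal cost at q' = 113.1579: 6 + 0.2·113.1579 = 28.6316.
Δq = 199.6296 − 113.1579 = 86.4717; wedge = 87 − 28.6316 = 58.3684.
The triangle = ½ × 86.4717 × 58.3684 = €2523.61 thousand.

€2523.61 thousand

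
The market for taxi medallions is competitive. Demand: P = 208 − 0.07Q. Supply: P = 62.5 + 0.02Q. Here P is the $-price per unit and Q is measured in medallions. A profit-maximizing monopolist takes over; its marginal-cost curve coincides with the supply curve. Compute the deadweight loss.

$22511.77

Competitive equilibrium: 208 − 0.07Q = 62.5 + 0.02Q → Q* = 1616.66667, P* = 94.83333.
Marginal revenue: MR = 208 − 0.14Q. Set MR = MC: 208 − 0.14Q = 62.5 + 0.02Q → Q_m = 909.375.
Price P_m = 208 − 0.07·909.375 = 144.34375; MC(Q_m) = 62.5 + 0.02·909.375 = 80.6875.
Competitive Q* = 1616.66667, so ΔQ = 707.29167; wedge = 144.34375 − 80.6875 = 63.65625.
Welfare loss = ½ × 707.29167 × 63.65625 = $22511.77.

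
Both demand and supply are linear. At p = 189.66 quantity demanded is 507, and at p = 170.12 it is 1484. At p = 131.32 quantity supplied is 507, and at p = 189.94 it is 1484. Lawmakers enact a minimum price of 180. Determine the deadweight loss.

Demand slope = (170.12 − 189.66)/(1484 − 507) = −0.02, so p = 199.8 − 0.02q.
Supply slope = (189.94 − 131.32)/(1484 − 507) = 0.06, so p = 100.9 + 0.06q.
Competitive equilibrium: 199.8 − 0.02q = 100.9 + 0.06q → q* = 1236.25, p* = 175.075.
At the floor p = 180, quantity demanded = (199.8 − 180)/0.02 = 990.
Sellers' marginal cost at q' = 990: 100.9 + 0.06·990 = 160.3.
Δq = 1236.25 − 990 = 246.25; wedge = 180 − 160.3 = 19.7.
Welfare loss = ½ × 246.25 × 19.7 = 2425.56.

2425.56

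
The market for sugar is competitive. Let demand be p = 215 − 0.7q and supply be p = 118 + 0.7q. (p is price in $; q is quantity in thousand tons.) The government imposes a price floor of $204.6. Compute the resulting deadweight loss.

Competitive equilibrium: 215 − 0.7q = 118 + 0.7q → q* = 69.2857, p* = 166.5.
At the floor p = 204.6, quantity demanded = (215 − 204.6)/0.7 = 14.8571.
Sellers' marginal cost at q' = 14.8571: 118 + 0.7·14.8571 = 128.4.
Δq = 69.2857 − 14.8571 = 54.4286; wedge = 204.6 − 128.4 = 76.2.
Welfare loss = ½ × 54.4286 × 76.2 = $2073.73 thousand.

$2073.73 thousand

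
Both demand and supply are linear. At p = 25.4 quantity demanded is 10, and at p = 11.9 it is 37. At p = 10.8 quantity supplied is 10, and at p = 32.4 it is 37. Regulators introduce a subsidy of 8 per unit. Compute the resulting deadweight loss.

24.62

Demand slope = (11.9 − 25.4)/(37 − 10) = −0.5, so p = 30.4 − 0.5q.
Supply slope = (32.4 − 10.8)/(37 − 10) = 0.8, so p = 2.8 + 0.8q.
Competitive equilibrium: 30.4 − 0.5q = 2.8 + 0.8q → q* = 21.2308, p* = 19.7846.
The subsidy lowers effective supply by 8: p = 0.8q − 5.2.
New quantity: 30.4 − 0.5q = 0.8q − 5.2 → q' = 27.3846.
Overproduction Δq = 27.3846 − 21.2308 = 6.1538; wedge = subsidy = 8.
DWL = ½ × 6.1538 × 8 = 24.62.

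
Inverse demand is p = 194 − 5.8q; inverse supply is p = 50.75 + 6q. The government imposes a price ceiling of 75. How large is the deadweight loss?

Competitive equilibrium: 194 − 5.8q = 50.75 + 6q → q* = 12.1398, p* = 123.589.
At the ceiling p = 75, quantity supplied = (75 − 50.75)/6 = 4.0417.
Willingness to pay at q' = 4.0417: 194 − 5.8·4.0417 = 170.5581.
Δq = 12.1398 − 4.0417 = 8.0981; wedge = 170.5581 − 75 = 95.5581.
Welfare loss = ½ × 8.0981 × 95.5581 = 386.92.

386.92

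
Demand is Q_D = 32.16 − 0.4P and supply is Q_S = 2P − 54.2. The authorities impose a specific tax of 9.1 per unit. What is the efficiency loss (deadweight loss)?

In inverse form: demand P = 80.4 − 2.5Q, supply P = 27.1 + 0.5Q.
Competitive equilibrium: 80.4 − 2.5Q = 27.1 + 0.5Q → Q* = 17.7667, P* = 35.9833.
With the tax, the buyer price exceeds the seller price by 9.1: (80.4 − 2.5Q) − (27.1 + 0.5Q) = 9.1 → Q' = 14.7333.
ΔQ = 17.7667 − 14.7333 = 3.0334; the wedge equals the tax, 9.1.
The triangle = ½ × 3.0334 × 9.1 = 13.80.

13.80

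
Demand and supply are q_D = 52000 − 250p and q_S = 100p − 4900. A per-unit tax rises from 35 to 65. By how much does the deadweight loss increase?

107142.86

In inverse form: demand p = 208 − 0.004q, supply p = 49 + 0.01q.
Competitive equilibrium: 208 − 0.004q = 49 + 0.01q → q* = 11357.1429, p* = 162.5714.
For a per-unit tax t: Δq = t/0.014, so DWL = ½·t·(t/0.014) = t²/0.028.
At t = 35: DWL = 43750. At t = 65: DWL = 150892.857.
Increase = 150892.857 − 43750 = 107142.86.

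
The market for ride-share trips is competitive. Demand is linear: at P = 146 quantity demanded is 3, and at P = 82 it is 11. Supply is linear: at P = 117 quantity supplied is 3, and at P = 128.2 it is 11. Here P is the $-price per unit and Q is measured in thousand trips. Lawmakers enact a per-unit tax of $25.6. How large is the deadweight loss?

Demand slope = (82 − 146)/(11 − 3) = −8, so P = 170 − 8Q.
Supply slope = (128.2 − 117)/(11 − 3) = 1.4, so P = 112.8 + 1.4Q.
Competitive equilibrium: 170 − 8Q = 112.8 + 1.4Q → Q* = 6.0851, P* = 121.3191.
With the tax, the buyer price exceeds the seller price by 25.6: (170 − 8Q) − (112.8 + 1.4Q) = 25.6 → Q' = 3.3617.
ΔQ = 6.0851 − 3.3617 = 2.7234; the wedge equals the tax, 25.6.
DWL = ½ × 2.7234 × 25.6 = $34.86 thousand.

$34.86 thousand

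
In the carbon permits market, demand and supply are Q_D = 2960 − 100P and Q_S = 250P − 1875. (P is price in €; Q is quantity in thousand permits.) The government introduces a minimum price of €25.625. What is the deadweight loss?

€9764.51 thousand

In inverse form: demand P = 29.6 − 0.01Q, supply P = 7.5 + 0.004Q.
Competitive equilibrium: 29.6 − 0.01Q = 7.5 + 0.004Q → Q* = 1578.5714, P* = 13.8143.
At the floor P = 25.625, quantity demanded = (29.6 − 25.625)/0.01 = 397.5.
Sellers' marginal cost at Q' = 397.5: 7.5 + 0.004·397.5 = 9.09.
ΔQ = 1578.5714 − 397.5 = 1181.0714; wedge = 25.625 − 9.09 = 16.535.
Welfare loss = ½ × 1181.0714 × 16.535 = €9764.51 thousand.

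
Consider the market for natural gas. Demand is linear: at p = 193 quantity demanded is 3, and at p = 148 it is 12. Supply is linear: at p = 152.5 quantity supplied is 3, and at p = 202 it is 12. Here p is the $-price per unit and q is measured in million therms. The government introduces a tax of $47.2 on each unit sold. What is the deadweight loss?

Demand slope = (148 − 193)/(12 − 3) = −5, so p = 208 − 5q.
Supply slope = (202 − 152.5)/(12 − 3) = 5.5, so p = 136 + 5.5q.
Competitive equilibrium: 208 − 5q = 136 + 5.5q → q* = 6.8571, p* = 173.7143.
With the tax, the buyer price exceeds the seller price by 47.2: (208 − 5q) − (136 + 5.5q) = 47.2 → q' = 2.3619.
Δq = 6.8571 − 2.3619 = 4.4952; the wedge equals the tax, 47.2.
DWL = ½ × 4.4952 × 47.2 = $106.09 million.

$106.09 million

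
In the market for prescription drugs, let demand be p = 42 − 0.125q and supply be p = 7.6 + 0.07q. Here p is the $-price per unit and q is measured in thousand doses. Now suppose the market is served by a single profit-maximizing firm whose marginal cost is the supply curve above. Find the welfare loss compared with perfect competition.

Competitive equilibrium: 42 − 0.125q = 7.6 + 0.07q → q* = 176.4103, p* = 19.9487.
Marginal revenue: MR = 42 − 0.25q. Set MR = MC: 42 − 0.25q = 7.6 + 0.07q → q_m = 107.5.
Price p_m = 42 − 0.125·107.5 = 28.5625; MC(q_m) = 7.6 + 0.07·107.5 = 15.125.
Competitive q* = 176.4103, so Δq = 68.9103; wedge = 28.5625 − 15.125 = 13.4375.
Deadweight loss = ½ × 68.9103 × 13.4375 = $462.99 thousand.

$462.99 thousand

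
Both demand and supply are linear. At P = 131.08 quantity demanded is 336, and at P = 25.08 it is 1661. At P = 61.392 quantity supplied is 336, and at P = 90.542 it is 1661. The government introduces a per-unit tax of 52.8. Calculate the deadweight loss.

Demand slope = (25.08 − 131.08)/(1661 − 336) = −0.08, so P = 157.96 − 0.08Q.
Supply slope = (90.542 − 61.392)/(1661 − 336) = 0.022, so P = 54 + 0.022Q.
Competitive equilibrium: 157.96 − 0.08Q = 54 + 0.022Q → Q* = 1019.2157, P* = 76.4227.
With the tax, the buyer price exceeds the seller price by 52.8: (157.96 − 0.08Q) − (54 + 0.022Q) = 52.8 → Q' = 501.5686.
ΔQ = 1019.2157 − 501.5686 = 517.6471; the wedge equals the tax, 52.8.
DWL = ½ × 517.6471 × 52.8 = 13665.88.

13665.88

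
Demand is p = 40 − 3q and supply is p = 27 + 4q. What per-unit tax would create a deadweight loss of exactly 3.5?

7

Competitive equilibrium: 40 − 3q = 27 + 4q → q* = 1.8571, p* = 34.4286.
A tax t gives Δq = t/7 and wedge t, so DWL = t²/14.
t²/14 = 3.5 → t² = 49 → t = 7.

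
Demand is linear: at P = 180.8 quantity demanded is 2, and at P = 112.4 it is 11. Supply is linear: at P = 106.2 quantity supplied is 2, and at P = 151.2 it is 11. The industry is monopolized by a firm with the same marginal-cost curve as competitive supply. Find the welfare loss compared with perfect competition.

55.95

Demand slope = (112.4 − 180.8)/(11 − 2) = −7.6, so P = 196 − 7.6Q.
Supply slope = (151.2 − 106.2)/(11 − 2) = 5, so P = 96.2 + 5Q.
Competitive equilibrium: 196 − 7.6Q = 96.2 + 5Q → Q* = 7.9206, P* = 135.8032.
Marginal revenue: MR = 196 − 15.2Q. Set MR = MC: 196 − 15.2Q = 96.2 + 5Q → Q_m = 4.9406.
Price P_m = 196 − 7.6·4.9406 = 158.4514; MC(Q_m) = 96.2 + 5·4.9406 = 120.903.
Competitive Q* = 7.9206, so ΔQ = 2.98; wedge = 158.4514 − 120.903 = 37.5484.
DWL = ½ × 2.98 × 37.5484 = 55.95.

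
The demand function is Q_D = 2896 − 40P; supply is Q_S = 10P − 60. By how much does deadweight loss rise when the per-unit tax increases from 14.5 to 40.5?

5720

In inverse form: demand P = 72.4 − 0.025Q, supply P = 6 + 0.1Q.
Competitive equilibrium: 72.4 − 0.025Q = 6 + 0.1Q → Q* = 531.2, P* = 59.12.
For a per-unit tax t: ΔQ = t/0.125, so DWL = ½·t·(t/0.125) = t²/0.25.
At t = 14.5: DWL = 841. At t = 40.5: DWL = 6561.
Increase = 6561 − 841 = 5720.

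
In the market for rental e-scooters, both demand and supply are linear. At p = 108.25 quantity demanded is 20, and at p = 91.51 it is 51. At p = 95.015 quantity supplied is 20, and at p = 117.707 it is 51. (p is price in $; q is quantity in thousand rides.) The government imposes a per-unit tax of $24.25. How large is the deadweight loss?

Demand slope = (91.51 − 108.25)/(51 − 20) = −0.54, so p = 119.05 − 0.54q.
Supply slope = (117.707 − 95.015)/(51 − 20) = 0.732, so p = 80.375 + 0.732q.
Competitive equilibrium: 119.05 − 0.54q = 80.375 + 0.732q → q* = 30.4049, p* = 102.6314.
With the tax, the buyer price exceeds the seller price by 24.25: (119.05 − 0.54q) − (80.375 + 0.732q) = 24.25 → q' = 11.3404.
Δq = 30.4049 − 11.3404 = 19.0645; the wedge equals the tax, 24.25.
The triangle = ½ × 19.0645 × 24.25 = $231.16 thousand.

$231.16 thousand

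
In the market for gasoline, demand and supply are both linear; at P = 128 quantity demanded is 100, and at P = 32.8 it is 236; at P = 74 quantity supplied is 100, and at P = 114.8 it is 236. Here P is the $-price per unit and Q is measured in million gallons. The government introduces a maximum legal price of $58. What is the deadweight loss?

Demand slope = (32.8 − 128)/(236 − 100) = −0.7, so P = 198 − 0.7Q.
Supply slope = (114.8 − 74)/(236 − 100) = 0.3, so P = 44 + 0.3Q.
Competitive equilibrium: 198 − 0.7Q = 44 + 0.3Q → Q* = 154, P* = 90.2.
At the ceiling P = 58, quantity supplied = (58 − 44)/0.3 = 46.6667.
Willingness to pay at Q' = 46.6667: 198 − 0.7·46.6667 = 165.3333.
ΔQ = 154 − 46.6667 = 107.3333; wedge = 165.3333 − 58 = 107.3333.
The triangle = ½ × 107.3333 × 107.3333 = $5760.22 million.

$5760.22 million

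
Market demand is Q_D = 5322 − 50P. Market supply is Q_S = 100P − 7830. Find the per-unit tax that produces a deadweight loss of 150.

3

In inverse form: demand P = 106.44 − 0.02Q, supply P = 78.3 + 0.01Q.
Competitive equilibrium: 106.44 − 0.02Q = 78.3 + 0.01Q → Q* = 938, P* = 87.68.
A tax t gives ΔQ = t/0.03 and wedge t, so DWL = t²/0.06.
t²/0.06 = 150 → t² = 9 → t = 3.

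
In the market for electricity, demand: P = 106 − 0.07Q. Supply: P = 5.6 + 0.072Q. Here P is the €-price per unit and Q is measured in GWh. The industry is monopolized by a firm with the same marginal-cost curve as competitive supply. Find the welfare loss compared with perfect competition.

Competitive equilibrium: 106 − 0.07Q = 5.6 + 0.072Q → Q* = 707.0423, P* = 56.507.
Marginal revenue: MR = 106 − 0.14Q. Set MR = MC: 106 − 0.14Q = 5.6 + 0.072Q → Q_m = 473.5849.
Price P_m = 106 − 0.07·473.5849 = 72.8491; MC(Q_m) = 5.6 + 0.072·473.5849 = 39.6981.
Competitive Q* = 707.0423, so ΔQ = 233.4574; wedge = 72.8491 − 39.6981 = 33.151.
The triangle = ½ × 233.4574 × 33.151 = €3869.67.

€3869.67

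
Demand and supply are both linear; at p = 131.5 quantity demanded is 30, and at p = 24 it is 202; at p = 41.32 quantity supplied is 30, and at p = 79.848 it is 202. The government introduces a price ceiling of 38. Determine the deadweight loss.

6219.27

Demand slope = (24 − 131.5)/(202 − 30) = −0.625, so p = 150.25 − 0.625q.
Supply slope = (79.848 − 41.32)/(202 − 30) = 0.224, so p = 34.6 + 0.224q.
Competitive equilibrium: 150.25 − 0.625q = 34.6 + 0.224q → q* = 136.2191, p* = 65.1131.
At the ceiling p = 38, quantity supplied = (38 − 34.6)/0.224 = 15.1786.
Willingness to pay at q' = 15.1786: 150.25 − 0.625·15.1786 = 140.7634.
Δq = 136.2191 − 15.1786 = 121.0405; wedge = 140.7634 − 38 = 102.7634.
The triangle = ½ × 121.0405 × 102.7634 = 6219.27.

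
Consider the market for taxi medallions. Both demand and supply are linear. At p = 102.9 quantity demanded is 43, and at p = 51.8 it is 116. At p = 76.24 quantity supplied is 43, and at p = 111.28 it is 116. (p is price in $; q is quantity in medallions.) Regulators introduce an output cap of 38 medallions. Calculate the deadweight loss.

Demand slope = (51.8 − 102.9)/(116 − 43) = −0.7, so p = 133 − 0.7q.
Supply slope = (111.28 − 76.24)/(116 − 43) = 0.48, so p = 55.6 + 0.48q.
Competitive equilibrium: 133 − 0.7q = 55.6 + 0.48q → q* = 65.5932, p* = 87.0847.
At q = 38: demand price = 133 − 0.7·38 = 106.4; supply price = 55.6 + 0.48·38 = 73.84.
Δq = 65.5932 − 38 = 27.5932; wedge = 106.4 − 73.84 = 32.56.
Welfare loss = ½ × 27.5932 × 32.56 = $449.22.

$449.22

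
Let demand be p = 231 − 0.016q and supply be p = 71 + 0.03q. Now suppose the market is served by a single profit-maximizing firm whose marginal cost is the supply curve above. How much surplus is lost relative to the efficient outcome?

Competitive equilibrium: 231 − 0.016q = 71 + 0.03q → q* = 3478.26087, p* = 175.34783.
Marginal revenue: MR = 231 − 0.032q. Set MR = MC: 231 − 0.032q = 71 + 0.03q → q_m = 2580.64516.
Price p_m = 231 − 0.016·2580.64516 = 189.70968; MC(q_m) = 71 + 0.03·2580.64516 = 148.41935.
Competitive q* = 3478.26087, so Δq = 897.61571; wedge = 189.70968 − 148.41935 = 41.29033.
Welfare loss = ½ × 897.61571 × 41.29033 = 18531.42.

18531.42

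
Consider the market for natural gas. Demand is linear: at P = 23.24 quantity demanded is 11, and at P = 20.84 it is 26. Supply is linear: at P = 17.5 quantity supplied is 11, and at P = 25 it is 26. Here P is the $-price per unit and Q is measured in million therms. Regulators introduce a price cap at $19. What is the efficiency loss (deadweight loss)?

Demand slope = (20.84 − 23.24)/(26 − 11) = −0.16, so P = 25 − 0.16Q.
Supply slope = (25 − 17.5)/(26 − 11) = 0.5, so P = 12 + 0.5Q.
Competitive equilibrium: 25 − 0.16Q = 12 + 0.5Q → Q* = 19.697, P* = 21.8485.
At the ceiling P = 19, quantity supplied = (19 − 12)/0.5 = 14.
Willingness to pay at Q' = 14: 25 − 0.16·14 = 22.76.
ΔQ = 19.697 − 14 = 5.697; wedge = 22.76 − 19 = 3.76.
Welfare loss = ½ × 5.697 × 3.76 = $10.71 million.

$10.71 million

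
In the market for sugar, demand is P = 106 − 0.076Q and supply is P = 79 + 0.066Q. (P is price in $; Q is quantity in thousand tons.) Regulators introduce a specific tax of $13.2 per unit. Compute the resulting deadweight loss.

$613.52 thousand

Competitive equilibrium: 106 − 0.076Q = 79 + 0.066Q → Q* = 190.1408, P* = 91.5493.
With the tax, the buyer price exceeds the seller price by 13.2: (106 − 0.076Q) − (79 + 0.066Q) = 13.2 → Q' = 97.1831.
ΔQ = 190.1408 − 97.1831 = 92.9577; the wedge equals the tax, 13.2.
Welfare loss = ½ × 92.9577 × 13.2 = $613.52 thousand.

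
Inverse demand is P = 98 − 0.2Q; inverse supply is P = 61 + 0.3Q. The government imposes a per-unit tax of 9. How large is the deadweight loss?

Competitive equilibrium: 98 − 0.2Q = 61 + 0.3Q → Q* = 74, P* = 83.2.
With the tax, the buyer price exceeds the seller price by 9: (98 − 0.2Q) − (61 + 0.3Q) = 9 → Q' = 56.
ΔQ = 74 − 56 = 18; the wedge equals the tax, 9.
Deadweight loss = ½ × 18 × 9 = 81.

81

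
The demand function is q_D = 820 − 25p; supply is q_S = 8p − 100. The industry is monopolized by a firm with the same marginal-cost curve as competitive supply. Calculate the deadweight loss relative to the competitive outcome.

47.54

In inverse form: demand p = 32.8 − 0.04q, supply p = 12.5 + 0.125q.
Competitive equilibrium: 32.8 − 0.04q = 12.5 + 0.125q → q* = 123.0303, p* = 27.8788.
Marginal revenue: MR = 32.8 − 0.08q. Set MR = MC: 32.8 − 0.08q = 12.5 + 0.125q → q_m = 99.0244.
Price p_m = 32.8 − 0.04·99.0244 = 28.839; MC(q_m) = 12.5 + 0.125·99.0244 = 24.8781.
Competitive q* = 123.0303, so Δq = 24.0059; wedge = 28.839 − 24.8781 = 3.9609.
DWL = ½ × 24.0059 × 3.9609 = 47.54.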